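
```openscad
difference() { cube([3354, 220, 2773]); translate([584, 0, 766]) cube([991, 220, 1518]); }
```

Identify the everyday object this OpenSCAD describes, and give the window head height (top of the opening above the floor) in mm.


A wall with a window opening. The window head height is 2284 mm.

A wall with a rectangular opening subtracted — a window. Sill at z = 766, opening 1518 mm tall, so the head is at 766 + 1518 = 2284 mm.


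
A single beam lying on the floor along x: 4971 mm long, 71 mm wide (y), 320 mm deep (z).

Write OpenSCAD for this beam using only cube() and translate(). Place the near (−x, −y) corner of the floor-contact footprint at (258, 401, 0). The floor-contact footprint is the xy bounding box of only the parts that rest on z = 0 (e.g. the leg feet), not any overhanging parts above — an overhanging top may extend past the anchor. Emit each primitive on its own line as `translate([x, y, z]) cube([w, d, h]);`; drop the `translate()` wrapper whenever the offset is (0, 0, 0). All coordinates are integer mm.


translate([258, 401, 0]) cube([4971, 71, 320]);


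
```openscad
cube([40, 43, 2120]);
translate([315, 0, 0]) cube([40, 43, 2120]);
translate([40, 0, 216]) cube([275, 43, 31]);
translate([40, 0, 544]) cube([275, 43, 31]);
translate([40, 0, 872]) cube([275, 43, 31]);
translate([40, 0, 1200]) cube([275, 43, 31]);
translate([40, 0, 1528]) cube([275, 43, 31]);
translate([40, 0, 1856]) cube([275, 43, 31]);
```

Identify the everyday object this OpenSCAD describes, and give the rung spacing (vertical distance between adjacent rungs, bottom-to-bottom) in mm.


A ladder. The rung spacing is 328 mm.

Two tall 40×43 posts with 6 short bars between them — a ladder. Adjacent rungs sit at z = 216 and z = 544, so the spacing is 544 − 216 = 328 mm.


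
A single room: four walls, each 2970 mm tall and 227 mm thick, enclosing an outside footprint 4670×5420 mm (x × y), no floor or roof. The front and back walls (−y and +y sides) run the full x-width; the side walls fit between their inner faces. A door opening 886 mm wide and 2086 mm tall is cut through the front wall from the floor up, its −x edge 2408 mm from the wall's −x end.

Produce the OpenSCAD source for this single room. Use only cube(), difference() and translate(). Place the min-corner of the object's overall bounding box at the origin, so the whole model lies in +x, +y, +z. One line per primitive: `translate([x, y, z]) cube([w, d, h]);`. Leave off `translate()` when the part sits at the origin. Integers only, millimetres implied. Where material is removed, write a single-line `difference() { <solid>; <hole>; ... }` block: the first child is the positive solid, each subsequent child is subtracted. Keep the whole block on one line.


difference() { cube([4670, 227, 2970]); translate([2408, 0, 0]) cube([886, 227, 2086]); }
translate([0, 5193, 0]) cube([4670, 227, 2970]);
translate([0, 227, 0]) cube([227, 4966, 2970]);
translate([4443, 227, 0]) cube([227, 4966, 2970]);


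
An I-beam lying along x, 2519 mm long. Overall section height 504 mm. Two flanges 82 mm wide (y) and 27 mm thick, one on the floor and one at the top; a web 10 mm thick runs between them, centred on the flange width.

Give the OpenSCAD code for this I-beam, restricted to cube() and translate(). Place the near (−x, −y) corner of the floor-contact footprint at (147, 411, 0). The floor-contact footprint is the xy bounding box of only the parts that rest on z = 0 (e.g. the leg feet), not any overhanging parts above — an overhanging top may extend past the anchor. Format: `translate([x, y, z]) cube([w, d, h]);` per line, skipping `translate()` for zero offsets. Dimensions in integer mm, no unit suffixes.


translate([147, 411, 0]) cube([2519, 82, 27]);
translate([147, 447, 27]) cube([2519, 10, 450]);
translate([147, 411, 477]) cube([2519, 82, 27]);


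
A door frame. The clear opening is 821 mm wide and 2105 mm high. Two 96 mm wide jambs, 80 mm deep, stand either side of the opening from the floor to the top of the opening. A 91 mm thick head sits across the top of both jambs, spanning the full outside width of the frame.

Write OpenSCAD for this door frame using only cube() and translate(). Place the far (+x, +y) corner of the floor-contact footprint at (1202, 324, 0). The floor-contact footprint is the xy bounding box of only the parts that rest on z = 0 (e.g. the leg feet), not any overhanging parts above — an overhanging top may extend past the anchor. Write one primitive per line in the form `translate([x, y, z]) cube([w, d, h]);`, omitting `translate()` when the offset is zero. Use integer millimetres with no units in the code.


translate([189, 244, 0]) cube([96, 80, 2105]);
translate([1106, 244, 0]) cube([96, 80, 2105]);
translate([189, 244, 2105]) cube([1013, 80, 91]);


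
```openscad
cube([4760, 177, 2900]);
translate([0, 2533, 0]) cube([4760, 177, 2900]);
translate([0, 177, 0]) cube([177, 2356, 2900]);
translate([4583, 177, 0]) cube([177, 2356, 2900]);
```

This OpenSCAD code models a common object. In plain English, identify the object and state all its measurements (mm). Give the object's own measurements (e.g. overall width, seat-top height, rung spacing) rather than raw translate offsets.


The wall frame of a small rectangular building: four walls, each 2900 mm tall and 177 mm thick, enclosing a footprint 4760 mm (x) by 2710 mm (y) outside-to-outside, with no floor or roof. The front and back walls (the −y and +y sides) span the full width; the two side walls fit between them.


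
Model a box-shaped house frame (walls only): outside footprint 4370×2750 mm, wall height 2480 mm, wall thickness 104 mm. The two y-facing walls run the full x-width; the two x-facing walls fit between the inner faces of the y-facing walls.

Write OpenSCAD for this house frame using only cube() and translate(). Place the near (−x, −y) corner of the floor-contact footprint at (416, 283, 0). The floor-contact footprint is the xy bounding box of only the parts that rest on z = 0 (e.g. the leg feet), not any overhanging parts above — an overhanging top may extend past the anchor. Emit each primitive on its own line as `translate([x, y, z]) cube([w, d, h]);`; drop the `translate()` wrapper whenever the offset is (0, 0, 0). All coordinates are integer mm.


translate([416, 283, 0]) cube([4370, 104, 2480]);
translate([416, 2929, 0]) cube([4370, 104, 2480]);
translate([416, 387, 0]) cube([104, 2542, 2480]);
translate([4682, 387, 0]) cube([104, 2542, 2480]);


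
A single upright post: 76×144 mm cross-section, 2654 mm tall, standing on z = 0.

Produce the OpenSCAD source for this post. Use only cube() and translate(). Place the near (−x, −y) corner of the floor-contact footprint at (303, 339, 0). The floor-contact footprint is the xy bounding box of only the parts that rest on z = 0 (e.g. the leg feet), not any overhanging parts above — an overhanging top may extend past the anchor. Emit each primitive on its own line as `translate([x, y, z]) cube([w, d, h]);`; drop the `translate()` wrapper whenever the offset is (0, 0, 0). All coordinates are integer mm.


translate([303, 339, 0]) cube([76, 144, 2654]);


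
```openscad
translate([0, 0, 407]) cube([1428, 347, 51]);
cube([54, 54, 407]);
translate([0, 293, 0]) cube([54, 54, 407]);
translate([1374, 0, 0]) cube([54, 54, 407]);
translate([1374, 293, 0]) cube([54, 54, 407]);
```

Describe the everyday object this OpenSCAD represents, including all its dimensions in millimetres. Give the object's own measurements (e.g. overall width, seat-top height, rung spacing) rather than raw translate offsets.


A bench: a 1428×347 mm seat slab, 51 mm thick, top at z = 458 mm, on four 54×54 mm square legs flush with the seat corners and standing on z = 0.


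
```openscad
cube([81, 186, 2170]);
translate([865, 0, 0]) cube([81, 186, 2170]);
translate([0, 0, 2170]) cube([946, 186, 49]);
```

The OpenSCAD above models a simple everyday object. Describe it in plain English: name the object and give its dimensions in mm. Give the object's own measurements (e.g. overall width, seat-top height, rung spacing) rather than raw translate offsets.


A door frame. The clear opening is 784 mm wide and 2170 mm high. Two 81 mm wide jambs, 186 mm deep, stand either side of the opening from the floor to the top of the opening. A 49 mm thick head sits across the top of both jambs, spanning the full outside width of the frame.


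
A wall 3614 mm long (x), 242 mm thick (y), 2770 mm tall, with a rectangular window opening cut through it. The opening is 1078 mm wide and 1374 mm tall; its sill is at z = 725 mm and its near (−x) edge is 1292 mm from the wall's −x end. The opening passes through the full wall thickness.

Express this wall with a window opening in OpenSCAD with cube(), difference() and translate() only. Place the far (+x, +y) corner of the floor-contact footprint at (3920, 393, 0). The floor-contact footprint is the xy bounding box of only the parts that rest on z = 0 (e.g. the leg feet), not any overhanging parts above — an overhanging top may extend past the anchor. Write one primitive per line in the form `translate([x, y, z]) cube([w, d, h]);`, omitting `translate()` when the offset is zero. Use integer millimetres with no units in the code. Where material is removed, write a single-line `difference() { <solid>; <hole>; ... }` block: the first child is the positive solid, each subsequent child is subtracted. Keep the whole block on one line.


difference() { translate([306, 151, 0]) cube([3614, 242, 2770]); translate([1598, 151, 725]) cube([1078, 242, 1374]); }


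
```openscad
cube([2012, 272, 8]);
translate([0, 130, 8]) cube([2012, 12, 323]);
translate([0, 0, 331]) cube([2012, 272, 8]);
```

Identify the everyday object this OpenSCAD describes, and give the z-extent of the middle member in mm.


An I-beam. The web height is 323 mm.

Two wide flanges with a thin centred web — an I-beam. Overall 339 mm minus two 8 mm flanges gives a web of 339 − 2·8 = 323 mm.


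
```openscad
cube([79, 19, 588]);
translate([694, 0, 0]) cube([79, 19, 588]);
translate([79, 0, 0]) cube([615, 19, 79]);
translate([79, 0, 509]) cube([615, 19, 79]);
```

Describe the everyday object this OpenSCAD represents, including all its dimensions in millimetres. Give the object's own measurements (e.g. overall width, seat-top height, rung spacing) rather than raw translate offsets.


A rectangular picture frame lying in the x–z plane (depth along y). The opening is 615 mm wide (x) by 430 mm tall (z), surrounded by a border 79 mm wide on all four sides. The frame is 19 mm deep and is made of two full-height vertical stiles with two horizontal rails fitted between them.


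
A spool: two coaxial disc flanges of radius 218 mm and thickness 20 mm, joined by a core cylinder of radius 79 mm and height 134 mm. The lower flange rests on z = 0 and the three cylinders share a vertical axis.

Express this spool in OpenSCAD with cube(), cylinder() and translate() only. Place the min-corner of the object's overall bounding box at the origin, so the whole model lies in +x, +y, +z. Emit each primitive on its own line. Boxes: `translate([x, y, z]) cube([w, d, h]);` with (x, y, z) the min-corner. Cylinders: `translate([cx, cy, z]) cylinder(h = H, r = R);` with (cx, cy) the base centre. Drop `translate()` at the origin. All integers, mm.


translate([218, 218, 0]) cylinder(h = 20, r = 218);
translate([218, 218, 20]) cylinder(h = 134, r = 79);
translate([218, 218, 154]) cylinder(h = 20, r = 218);


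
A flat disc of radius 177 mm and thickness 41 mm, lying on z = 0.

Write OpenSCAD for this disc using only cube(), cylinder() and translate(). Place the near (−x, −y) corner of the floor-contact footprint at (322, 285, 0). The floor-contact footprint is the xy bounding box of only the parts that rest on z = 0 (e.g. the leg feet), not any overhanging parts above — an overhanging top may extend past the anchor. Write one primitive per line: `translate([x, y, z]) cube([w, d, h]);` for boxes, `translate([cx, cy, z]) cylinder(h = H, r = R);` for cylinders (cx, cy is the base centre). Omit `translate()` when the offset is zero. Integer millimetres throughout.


translate([499, 462, 0]) cylinder(h = 41, r = 177);


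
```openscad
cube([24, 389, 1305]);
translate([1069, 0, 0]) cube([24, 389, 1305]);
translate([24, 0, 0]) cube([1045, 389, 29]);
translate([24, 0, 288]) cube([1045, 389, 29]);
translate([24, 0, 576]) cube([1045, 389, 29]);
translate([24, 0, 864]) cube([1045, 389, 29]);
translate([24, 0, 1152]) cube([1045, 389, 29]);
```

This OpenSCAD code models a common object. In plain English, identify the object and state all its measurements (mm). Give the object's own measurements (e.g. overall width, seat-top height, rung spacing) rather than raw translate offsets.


An open bookshelf. Two side panels, each 24 mm thick, 389 mm deep and 1305 mm tall, stand 1093 mm apart (outside-to-outside). Between them sit 5 shelves, each 29 mm thick and 389 mm deep, spanning the full gap between the sides. The bottom shelf rests on the floor (its underside at z = 0) and the clear gap between one shelf's top and the next shelf's underside is 259 mm.


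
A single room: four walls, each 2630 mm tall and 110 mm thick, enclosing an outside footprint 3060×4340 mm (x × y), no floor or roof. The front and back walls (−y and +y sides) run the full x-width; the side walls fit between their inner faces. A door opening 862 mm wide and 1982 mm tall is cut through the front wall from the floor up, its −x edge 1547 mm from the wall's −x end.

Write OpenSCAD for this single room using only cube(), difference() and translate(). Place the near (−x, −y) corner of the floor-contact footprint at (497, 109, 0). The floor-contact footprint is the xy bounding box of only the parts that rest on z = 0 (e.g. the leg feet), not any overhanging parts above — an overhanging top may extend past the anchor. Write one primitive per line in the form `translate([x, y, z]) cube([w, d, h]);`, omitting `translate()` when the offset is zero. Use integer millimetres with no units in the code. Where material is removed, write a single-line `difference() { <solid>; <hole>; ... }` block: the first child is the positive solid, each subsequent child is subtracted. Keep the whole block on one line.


difference() { translate([497, 109, 0]) cube([3060, 110, 2630]); translate([2044, 109, 0]) cube([862, 110, 1982]); }
translate([497, 4339, 0]) cube([3060, 110, 2630]);
translate([497, 219, 0]) cube([110, 4120, 2630]);
translate([3447, 219, 0]) cube([110, 4120, 2630]);


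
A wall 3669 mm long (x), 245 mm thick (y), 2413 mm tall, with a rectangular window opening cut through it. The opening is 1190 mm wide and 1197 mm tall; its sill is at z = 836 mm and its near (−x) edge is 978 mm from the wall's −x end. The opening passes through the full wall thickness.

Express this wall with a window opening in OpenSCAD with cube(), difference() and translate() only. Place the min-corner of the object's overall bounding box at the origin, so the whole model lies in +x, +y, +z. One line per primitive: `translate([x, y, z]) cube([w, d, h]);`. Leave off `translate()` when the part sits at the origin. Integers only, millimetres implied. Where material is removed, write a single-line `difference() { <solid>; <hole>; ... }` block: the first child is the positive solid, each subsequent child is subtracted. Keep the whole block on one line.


difference() { cube([3669, 245, 2413]); translate([978, 0, 836]) cube([1190, 245, 1197]); }


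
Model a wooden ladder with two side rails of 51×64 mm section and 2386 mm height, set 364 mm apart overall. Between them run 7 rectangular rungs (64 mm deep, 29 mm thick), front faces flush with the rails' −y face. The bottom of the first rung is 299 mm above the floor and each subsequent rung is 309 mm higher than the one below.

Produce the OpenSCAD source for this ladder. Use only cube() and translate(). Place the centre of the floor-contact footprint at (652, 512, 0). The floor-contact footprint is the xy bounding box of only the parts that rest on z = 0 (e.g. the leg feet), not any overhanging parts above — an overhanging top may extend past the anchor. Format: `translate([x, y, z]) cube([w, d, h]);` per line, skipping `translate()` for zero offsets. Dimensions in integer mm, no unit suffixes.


// rung span = 364 - 2*51 = 262
// rung[k] z = 299 + k*309
translate([470, 480, 0]) cube([51, 64, 2386]);
translate([783, 480, 0]) cube([51, 64, 2386]);
translate([521, 480, 299]) cube([262, 64, 29]);
translate([521, 480, 608]) cube([262, 64, 29]);
translate([521, 480, 917]) cube([262, 64, 29]);
translate([521, 480, 1226]) cube([262, 64, 29]);
translate([521, 480, 1535]) cube([262, 64, 29]);
translate([521, 480, 1844]) cube([262, 64, 29]);
translate([521, 480, 2153]) cube([262, 64, 29]);


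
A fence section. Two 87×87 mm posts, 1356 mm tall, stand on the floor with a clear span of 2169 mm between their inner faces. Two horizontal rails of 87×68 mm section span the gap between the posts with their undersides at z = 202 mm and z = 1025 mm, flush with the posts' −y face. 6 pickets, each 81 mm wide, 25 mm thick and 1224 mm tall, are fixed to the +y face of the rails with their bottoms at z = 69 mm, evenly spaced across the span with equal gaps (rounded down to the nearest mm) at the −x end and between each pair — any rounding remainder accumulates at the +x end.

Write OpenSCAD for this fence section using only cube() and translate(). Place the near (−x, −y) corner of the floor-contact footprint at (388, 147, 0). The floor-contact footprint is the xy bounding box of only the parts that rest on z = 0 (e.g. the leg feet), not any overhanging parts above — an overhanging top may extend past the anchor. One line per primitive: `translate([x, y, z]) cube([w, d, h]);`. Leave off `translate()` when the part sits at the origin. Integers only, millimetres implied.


translate([388, 147, 0]) cube([87, 87, 1356]);
translate([2644, 147, 0]) cube([87, 87, 1356]);
translate([475, 147, 202]) cube([2169, 87, 68]);
translate([475, 147, 1025]) cube([2169, 87, 68]);
translate([715, 234, 69]) cube([81, 25, 1224]);
translate([1036, 234, 69]) cube([81, 25, 1224]);
translate([1357, 234, 69]) cube([81, 25, 1224]);
translate([1678, 234, 69]) cube([81, 25, 1224]);
translate([1999, 234, 69]) cube([81, 25, 1224]);
translate([2320, 234, 69]) cube([81, 25, 1224]);


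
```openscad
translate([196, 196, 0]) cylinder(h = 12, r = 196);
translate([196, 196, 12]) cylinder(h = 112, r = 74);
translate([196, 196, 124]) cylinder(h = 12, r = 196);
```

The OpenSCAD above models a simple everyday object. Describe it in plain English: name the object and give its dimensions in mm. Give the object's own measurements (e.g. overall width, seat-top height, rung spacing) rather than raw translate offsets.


A spool: two coaxial disc flanges of radius 196 mm and thickness 12 mm, joined by a core cylinder of radius 74 mm and height 112 mm. The lower flange rests on z = 0 and the three cylinders share a vertical axis.


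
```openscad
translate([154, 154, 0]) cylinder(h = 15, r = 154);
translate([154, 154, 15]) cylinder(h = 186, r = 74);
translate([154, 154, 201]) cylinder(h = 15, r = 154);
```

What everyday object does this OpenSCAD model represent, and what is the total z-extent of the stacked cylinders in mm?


A spool. The overall height is 216 mm.

Three coaxial cylinders, large–small–large — a spool. Two 15 mm flanges and a 186 mm core give 15 + 186 + 15 = 216 mm.


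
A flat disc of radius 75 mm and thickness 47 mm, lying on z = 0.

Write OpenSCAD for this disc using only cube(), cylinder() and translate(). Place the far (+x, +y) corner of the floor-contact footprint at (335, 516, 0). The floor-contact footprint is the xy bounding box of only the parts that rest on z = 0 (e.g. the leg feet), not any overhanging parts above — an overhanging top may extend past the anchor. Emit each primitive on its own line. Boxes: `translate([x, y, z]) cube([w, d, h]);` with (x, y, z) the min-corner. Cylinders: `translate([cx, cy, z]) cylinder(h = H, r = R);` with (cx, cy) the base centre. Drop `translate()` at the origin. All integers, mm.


translate([260, 441, 0]) cylinder(h = 47, r = 75);


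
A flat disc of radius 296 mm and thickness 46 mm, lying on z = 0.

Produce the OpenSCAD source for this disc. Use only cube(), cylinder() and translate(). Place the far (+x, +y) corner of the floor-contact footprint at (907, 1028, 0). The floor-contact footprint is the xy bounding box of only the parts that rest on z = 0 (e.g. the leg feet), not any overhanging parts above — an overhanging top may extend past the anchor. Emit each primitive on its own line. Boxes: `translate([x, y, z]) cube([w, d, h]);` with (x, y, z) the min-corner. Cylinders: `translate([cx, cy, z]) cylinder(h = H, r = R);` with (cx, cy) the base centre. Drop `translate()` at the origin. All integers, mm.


translate([611, 732, 0]) cylinder(h = 46, r = 296);


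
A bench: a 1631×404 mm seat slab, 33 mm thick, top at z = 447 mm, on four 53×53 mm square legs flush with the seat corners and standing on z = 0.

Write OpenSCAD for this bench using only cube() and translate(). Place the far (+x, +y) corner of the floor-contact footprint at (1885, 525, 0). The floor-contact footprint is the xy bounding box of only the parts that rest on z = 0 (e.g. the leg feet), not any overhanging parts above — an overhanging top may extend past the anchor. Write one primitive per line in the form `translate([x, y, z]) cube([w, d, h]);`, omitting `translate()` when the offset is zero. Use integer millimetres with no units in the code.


translate([254, 121, 414]) cube([1631, 404, 33]);
translate([254, 121, 0]) cube([53, 53, 414]);
translate([254, 472, 0]) cube([53, 53, 414]);
translate([1832, 121, 0]) cube([53, 53, 414]);
translate([1832, 472, 0]) cube([53, 53, 414]);


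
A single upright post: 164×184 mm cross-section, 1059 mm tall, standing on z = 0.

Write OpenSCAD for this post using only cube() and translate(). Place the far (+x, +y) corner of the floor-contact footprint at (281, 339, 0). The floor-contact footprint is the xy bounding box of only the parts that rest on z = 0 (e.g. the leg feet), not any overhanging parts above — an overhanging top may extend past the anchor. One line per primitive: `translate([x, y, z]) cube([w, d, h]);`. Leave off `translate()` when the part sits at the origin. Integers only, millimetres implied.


translate([117, 155, 0]) cube([164, 184, 1059]);


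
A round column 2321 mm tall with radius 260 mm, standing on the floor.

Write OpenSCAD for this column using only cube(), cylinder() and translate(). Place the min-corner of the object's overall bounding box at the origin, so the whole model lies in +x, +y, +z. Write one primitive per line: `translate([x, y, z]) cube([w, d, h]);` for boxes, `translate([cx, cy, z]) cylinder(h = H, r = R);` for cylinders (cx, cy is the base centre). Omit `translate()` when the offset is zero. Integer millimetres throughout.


translate([260, 260, 0]) cylinder(h = 2321, r = 260);


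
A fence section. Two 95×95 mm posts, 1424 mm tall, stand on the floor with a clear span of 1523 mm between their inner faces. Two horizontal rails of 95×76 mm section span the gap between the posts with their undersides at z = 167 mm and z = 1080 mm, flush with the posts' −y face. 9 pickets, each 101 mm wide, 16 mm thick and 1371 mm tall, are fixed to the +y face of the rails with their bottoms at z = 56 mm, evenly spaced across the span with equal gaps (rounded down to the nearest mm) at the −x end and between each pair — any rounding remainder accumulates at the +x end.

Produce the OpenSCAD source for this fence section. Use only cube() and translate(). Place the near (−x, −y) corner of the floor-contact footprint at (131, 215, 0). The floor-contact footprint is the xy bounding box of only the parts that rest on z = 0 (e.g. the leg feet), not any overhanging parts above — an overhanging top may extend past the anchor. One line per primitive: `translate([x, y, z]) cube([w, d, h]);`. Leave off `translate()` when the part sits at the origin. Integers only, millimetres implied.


translate([131, 215, 0]) cube([95, 95, 1424]);
translate([1749, 215, 0]) cube([95, 95, 1424]);
translate([226, 215, 167]) cube([1523, 95, 76]);
translate([226, 215, 1080]) cube([1523, 95, 76]);
translate([287, 310, 56]) cube([101, 16, 1371]);
translate([449, 310, 56]) cube([101, 16, 1371]);
translate([611, 310, 56]) cube([101, 16, 1371]);
translate([773, 310, 56]) cube([101, 16, 1371]);
translate([935, 310, 56]) cube([101, 16, 1371]);
translate([1097, 310, 56]) cube([101, 16, 1371]);
translate([1259, 310, 56]) cube([101, 16, 1371]);
translate([1421, 310, 56]) cube([101, 16, 1371]);
translate([1583, 310, 56]) cube([101, 16, 1371]);


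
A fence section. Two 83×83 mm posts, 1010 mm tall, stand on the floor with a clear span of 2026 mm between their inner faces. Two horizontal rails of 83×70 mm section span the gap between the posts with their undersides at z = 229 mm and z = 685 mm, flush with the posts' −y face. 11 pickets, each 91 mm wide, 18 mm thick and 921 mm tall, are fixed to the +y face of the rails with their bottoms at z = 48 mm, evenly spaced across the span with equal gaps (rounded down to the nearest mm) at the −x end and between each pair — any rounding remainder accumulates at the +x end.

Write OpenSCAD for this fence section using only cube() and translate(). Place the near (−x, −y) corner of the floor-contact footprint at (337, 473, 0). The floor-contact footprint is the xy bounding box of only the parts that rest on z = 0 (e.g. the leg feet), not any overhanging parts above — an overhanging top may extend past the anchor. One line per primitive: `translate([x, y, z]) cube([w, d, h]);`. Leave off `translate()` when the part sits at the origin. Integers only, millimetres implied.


translate([337, 473, 0]) cube([83, 83, 1010]);
translate([2446, 473, 0]) cube([83, 83, 1010]);
translate([420, 473, 229]) cube([2026, 83, 70]);
translate([420, 473, 685]) cube([2026, 83, 70]);
translate([505, 556, 48]) cube([91, 18, 921]);
translate([681, 556, 48]) cube([91, 18, 921]);
translate([857, 556, 48]) cube([91, 18, 921]);
translate([1033, 556, 48]) cube([91, 18, 921]);
translate([1209, 556, 48]) cube([91, 18, 921]);
translate([1385, 556, 48]) cube([91, 18, 921]);
translate([1561, 556, 48]) cube([91, 18, 921]);
translate([1737, 556, 48]) cube([91, 18, 921]);
translate([1913, 556, 48]) cube([91, 18, 921]);
translate([2089, 556, 48]) cube([91, 18, 921]);
translate([2265, 556, 48]) cube([91, 18, 921]);


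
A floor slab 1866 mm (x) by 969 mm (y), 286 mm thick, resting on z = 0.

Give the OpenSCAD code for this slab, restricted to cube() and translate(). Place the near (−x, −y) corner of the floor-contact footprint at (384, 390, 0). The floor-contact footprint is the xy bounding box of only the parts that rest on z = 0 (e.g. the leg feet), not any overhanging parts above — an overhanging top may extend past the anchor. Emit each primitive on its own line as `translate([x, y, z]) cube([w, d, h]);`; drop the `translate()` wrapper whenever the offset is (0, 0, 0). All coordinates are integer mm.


translate([384, 390, 0]) cube([1866, 969, 286]);


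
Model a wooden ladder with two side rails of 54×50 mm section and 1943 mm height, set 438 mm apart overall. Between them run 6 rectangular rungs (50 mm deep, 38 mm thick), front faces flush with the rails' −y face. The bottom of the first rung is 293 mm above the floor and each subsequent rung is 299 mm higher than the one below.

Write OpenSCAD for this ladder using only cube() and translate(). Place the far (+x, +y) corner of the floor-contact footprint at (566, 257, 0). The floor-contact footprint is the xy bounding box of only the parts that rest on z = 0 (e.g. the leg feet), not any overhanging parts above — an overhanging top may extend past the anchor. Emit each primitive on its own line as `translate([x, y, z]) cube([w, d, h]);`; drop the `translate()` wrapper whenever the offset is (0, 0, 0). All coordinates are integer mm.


translate([128, 207, 0]) cube([54, 50, 1943]);
translate([512, 207, 0]) cube([54, 50, 1943]);
translate([182, 207, 293]) cube([330, 50, 38]);
translate([182, 207, 592]) cube([330, 50, 38]);
translate([182, 207, 891]) cube([330, 50, 38]);
translate([182, 207, 1190]) cube([330, 50, 38]);
translate([182, 207, 1489]) cube([330, 50, 38]);
translate([182, 207, 1788]) cube([330, 50, 38]);


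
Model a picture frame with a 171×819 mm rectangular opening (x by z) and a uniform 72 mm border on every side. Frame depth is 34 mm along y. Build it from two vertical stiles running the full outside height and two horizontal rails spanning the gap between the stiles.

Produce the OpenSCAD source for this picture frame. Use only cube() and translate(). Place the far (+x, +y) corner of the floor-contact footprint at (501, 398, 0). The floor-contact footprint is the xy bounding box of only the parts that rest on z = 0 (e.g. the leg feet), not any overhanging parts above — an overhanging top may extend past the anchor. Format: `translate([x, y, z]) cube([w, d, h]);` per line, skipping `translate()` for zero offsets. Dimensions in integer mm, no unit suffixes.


translate([186, 364, 0]) cube([72, 34, 963]);
translate([429, 364, 0]) cube([72, 34, 963]);
translate([258, 364, 0]) cube([171, 34, 72]);
translate([258, 364, 891]) cube([171, 34, 72]);


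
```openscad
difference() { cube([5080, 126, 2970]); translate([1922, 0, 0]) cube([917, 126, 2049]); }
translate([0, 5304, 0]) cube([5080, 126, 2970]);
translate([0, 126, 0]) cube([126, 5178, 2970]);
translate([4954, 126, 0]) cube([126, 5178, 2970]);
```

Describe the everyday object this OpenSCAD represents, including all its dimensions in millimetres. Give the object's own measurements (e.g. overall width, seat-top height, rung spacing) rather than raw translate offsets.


A single room: four walls, each 2970 mm tall and 126 mm thick, enclosing an outside footprint 5080×5430 mm (x × y), no floor or roof. The front and back walls (−y and +y sides) run the full x-width; the side walls fit between their inner faces. A door opening 917 mm wide and 2049 mm tall is cut through the front wall from the floor up, its −x edge 1922 mm from the wall's −x end.


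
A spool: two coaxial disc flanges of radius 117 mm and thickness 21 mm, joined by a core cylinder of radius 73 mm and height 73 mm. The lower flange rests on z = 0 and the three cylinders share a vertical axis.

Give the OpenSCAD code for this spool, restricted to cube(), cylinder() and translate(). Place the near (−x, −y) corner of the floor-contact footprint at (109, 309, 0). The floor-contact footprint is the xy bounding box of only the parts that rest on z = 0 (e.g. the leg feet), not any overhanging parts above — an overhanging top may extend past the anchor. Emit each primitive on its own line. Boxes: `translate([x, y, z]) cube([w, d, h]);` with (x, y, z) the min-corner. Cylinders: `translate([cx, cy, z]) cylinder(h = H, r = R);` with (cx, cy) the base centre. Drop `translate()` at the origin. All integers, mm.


translate([226, 426, 0]) cylinder(h = 21, r = 117);
translate([226, 426, 21]) cylinder(h = 73, r = 73);
translate([226, 426, 94]) cylinder(h = 21, r = 117);


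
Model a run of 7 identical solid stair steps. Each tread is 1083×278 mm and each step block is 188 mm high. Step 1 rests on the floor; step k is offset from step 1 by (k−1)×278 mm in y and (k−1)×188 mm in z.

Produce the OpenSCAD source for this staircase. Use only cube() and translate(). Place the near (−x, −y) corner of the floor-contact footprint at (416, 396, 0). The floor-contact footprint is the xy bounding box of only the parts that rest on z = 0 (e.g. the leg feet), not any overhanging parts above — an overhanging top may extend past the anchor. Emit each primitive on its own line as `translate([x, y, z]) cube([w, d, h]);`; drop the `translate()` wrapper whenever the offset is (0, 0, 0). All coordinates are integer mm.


translate([416, 396, 0]) cube([1083, 278, 188]);
translate([416, 674, 188]) cube([1083, 278, 188]);
translate([416, 952, 376]) cube([1083, 278, 188]);
translate([416, 1230, 564]) cube([1083, 278, 188]);
translate([416, 1508, 752]) cube([1083, 278, 188]);
translate([416, 1786, 940]) cube([1083, 278, 188]);
translate([416, 2064, 1128]) cube([1083, 278, 188]);


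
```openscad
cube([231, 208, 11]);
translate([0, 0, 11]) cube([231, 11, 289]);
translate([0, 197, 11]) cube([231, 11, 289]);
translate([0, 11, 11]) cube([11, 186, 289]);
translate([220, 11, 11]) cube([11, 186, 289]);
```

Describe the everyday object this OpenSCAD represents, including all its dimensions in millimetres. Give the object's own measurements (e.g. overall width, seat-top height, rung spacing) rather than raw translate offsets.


An open-topped rectangular box: outside dimensions 231×208×300 mm, with a uniform wall and base thickness of 11 mm. The base is a full 231×208 slab on the floor; four walls sit on top of the base. The front and back walls (the −y and +y sides) span the full width; the two side walls fit between them.


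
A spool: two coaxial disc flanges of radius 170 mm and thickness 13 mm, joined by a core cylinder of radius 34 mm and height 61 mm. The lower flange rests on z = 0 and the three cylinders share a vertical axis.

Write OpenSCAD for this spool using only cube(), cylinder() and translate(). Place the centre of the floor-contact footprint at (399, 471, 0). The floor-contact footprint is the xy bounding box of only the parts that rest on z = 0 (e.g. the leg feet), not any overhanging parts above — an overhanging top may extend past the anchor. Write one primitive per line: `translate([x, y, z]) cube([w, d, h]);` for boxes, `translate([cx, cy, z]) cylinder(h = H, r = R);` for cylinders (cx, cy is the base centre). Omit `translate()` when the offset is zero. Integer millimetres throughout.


translate([399, 471, 0]) cylinder(h = 13, r = 170);
translate([399, 471, 13]) cylinder(h = 61, r = 34);
translate([399, 471, 74]) cylinder(h = 13, r = 170);


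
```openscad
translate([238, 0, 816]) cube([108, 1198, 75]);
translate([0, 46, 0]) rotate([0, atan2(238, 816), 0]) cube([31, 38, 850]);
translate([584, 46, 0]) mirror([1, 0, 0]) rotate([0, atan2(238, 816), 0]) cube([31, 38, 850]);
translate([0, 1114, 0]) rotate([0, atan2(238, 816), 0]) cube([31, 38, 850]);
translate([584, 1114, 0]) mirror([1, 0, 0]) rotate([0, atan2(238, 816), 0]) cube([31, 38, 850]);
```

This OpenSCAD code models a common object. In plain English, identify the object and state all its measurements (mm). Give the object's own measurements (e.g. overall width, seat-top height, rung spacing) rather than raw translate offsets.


A sawhorse. A 108×1198×75 mm beam (x, y, z) sits on two A-frame leg pairs. Each pair is two raked legs of 31×38 mm section (38 mm along y) splaying symmetrically in x. Each leg rises 816 mm vertically over 238 mm of horizontal reach and is 850 mm long along its own axis. Every leg's outer bottom edge rests on the floor and its outer top edge meets a bottom edge of the beam — the left legs (tilting toward +x) meet the beam's −x bottom edge, the right legs (their mirror images, tilting toward −x) meet its +x bottom edge — so the leg tops tuck under the beam, the beam's underside is 816 mm above the floor, and the feet are 584 mm apart outside-to-outside with the beam centred between them. The two leg pairs are set in 46 mm from either end of the beam.


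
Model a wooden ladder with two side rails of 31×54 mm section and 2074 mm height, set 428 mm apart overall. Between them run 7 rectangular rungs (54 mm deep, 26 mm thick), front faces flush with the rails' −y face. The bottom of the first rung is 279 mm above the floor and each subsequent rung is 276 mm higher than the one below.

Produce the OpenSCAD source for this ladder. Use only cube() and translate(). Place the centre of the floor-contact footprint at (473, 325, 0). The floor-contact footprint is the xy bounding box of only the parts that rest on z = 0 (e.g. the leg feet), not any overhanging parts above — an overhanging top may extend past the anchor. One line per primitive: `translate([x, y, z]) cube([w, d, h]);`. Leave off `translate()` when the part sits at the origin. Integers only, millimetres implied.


// rung span = 428 - 2*31 = 366
// rung[k] z = 279 + k*276
translate([259, 298, 0]) cube([31, 54, 2074]);
translate([656, 298, 0]) cube([31, 54, 2074]);
translate([290, 298, 279]) cube([366, 54, 26]);
translate([290, 298, 555]) cube([366, 54, 26]);
translate([290, 298, 831]) cube([366, 54, 26]);
translate([290, 298, 1107]) cube([366, 54, 26]);
translate([290, 298, 1383]) cube([366, 54, 26]);
translate([290, 298, 1659]) cube([366, 54, 26]);
translate([290, 298, 1935]) cube([366, 54, 26]);


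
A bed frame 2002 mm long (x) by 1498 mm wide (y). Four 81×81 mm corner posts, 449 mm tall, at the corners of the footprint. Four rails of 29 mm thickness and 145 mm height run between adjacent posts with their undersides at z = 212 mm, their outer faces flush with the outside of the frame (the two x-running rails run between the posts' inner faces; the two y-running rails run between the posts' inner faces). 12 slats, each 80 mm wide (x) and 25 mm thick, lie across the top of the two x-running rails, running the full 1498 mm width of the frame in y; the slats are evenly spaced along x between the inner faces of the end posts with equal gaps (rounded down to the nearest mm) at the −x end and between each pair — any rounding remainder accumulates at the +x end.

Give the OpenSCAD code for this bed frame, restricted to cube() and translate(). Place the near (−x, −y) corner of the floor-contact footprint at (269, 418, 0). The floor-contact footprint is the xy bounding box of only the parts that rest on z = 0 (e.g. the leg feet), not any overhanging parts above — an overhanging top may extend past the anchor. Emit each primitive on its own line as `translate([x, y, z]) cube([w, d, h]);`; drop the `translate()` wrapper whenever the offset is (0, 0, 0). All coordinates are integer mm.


// slat z = rail_z + rail_h = 212 + 145 = 357
// slat gap = ⌊(1840 − 12·80) / 13⌋ = 67
translate([269, 418, 0]) cube([81, 81, 449]);
translate([269, 1835, 0]) cube([81, 81, 449]);
translate([2190, 418, 0]) cube([81, 81, 449]);
translate([2190, 1835, 0]) cube([81, 81, 449]);
translate([350, 418, 212]) cube([1840, 29, 145]);
translate([350, 1887, 212]) cube([1840, 29, 145]);
translate([269, 499, 212]) cube([29, 1336, 145]);
translate([2242, 499, 212]) cube([29, 1336, 145]);
translate([417, 418, 357]) cube([80, 1498, 25]);
translate([564, 418, 357]) cube([80, 1498, 25]);
translate([711, 418, 357]) cube([80, 1498, 25]);
translate([858, 418, 357]) cube([80, 1498, 25]);
translate([1005, 418, 357]) cube([80, 1498, 25]);
translate([1152, 418, 357]) cube([80, 1498, 25]);
translate([1299, 418, 357]) cube([80, 1498, 25]);
translate([1446, 418, 357]) cube([80, 1498, 25]);
translate([1593, 418, 357]) cube([80, 1498, 25]);
translate([1740, 418, 357]) cube([80, 1498, 25]);
translate([1887, 418, 357]) cube([80, 1498, 25]);
translate([2034, 418, 357]) cube([80, 1498, 25]);


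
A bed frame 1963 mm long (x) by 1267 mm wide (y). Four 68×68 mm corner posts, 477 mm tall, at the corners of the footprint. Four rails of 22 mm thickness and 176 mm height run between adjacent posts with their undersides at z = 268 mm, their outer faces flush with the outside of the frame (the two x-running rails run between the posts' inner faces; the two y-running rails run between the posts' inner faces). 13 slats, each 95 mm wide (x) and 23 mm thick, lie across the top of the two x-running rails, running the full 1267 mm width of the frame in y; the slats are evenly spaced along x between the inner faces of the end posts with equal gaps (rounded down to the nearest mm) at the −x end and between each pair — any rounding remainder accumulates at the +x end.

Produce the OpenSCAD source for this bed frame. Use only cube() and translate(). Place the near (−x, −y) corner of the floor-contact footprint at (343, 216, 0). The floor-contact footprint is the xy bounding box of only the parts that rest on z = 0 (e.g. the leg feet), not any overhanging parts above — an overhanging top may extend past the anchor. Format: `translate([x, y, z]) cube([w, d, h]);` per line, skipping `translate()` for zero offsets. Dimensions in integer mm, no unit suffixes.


translate([343, 216, 0]) cube([68, 68, 477]);
translate([343, 1415, 0]) cube([68, 68, 477]);
translate([2238, 216, 0]) cube([68, 68, 477]);
translate([2238, 1415, 0]) cube([68, 68, 477]);
translate([411, 216, 268]) cube([1827, 22, 176]);
translate([411, 1461, 268]) cube([1827, 22, 176]);
translate([343, 284, 268]) cube([22, 1131, 176]);
translate([2284, 284, 268]) cube([22, 1131, 176]);
translate([453, 216, 444]) cube([95, 1267, 23]);
translate([590, 216, 444]) cube([95, 1267, 23]);
translate([727, 216, 444]) cube([95, 1267, 23]);
translate([864, 216, 444]) cube([95, 1267, 23]);
translate([1001, 216, 444]) cube([95, 1267, 23]);
translate([1138, 216, 444]) cube([95, 1267, 23]);
translate([1275, 216, 444]) cube([95, 1267, 23]);
translate([1412, 216, 444]) cube([95, 1267, 23]);
translate([1549, 216, 444]) cube([95, 1267, 23]);
translate([1686, 216, 444]) cube([95, 1267, 23]);
translate([1823, 216, 444]) cube([95, 1267, 23]);
translate([1960, 216, 444]) cube([95, 1267, 23]);
translate([2097, 216, 444]) cube([95, 1267, 23]);
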